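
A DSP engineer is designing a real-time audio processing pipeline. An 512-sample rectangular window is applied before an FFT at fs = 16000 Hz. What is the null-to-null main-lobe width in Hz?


Main lobe width for a rectangular window:
Width = 2 * fs / N
      = 2 * 16000 / 512
      = 32000 / 512
      = 62.5 Hz

62.5 Hz


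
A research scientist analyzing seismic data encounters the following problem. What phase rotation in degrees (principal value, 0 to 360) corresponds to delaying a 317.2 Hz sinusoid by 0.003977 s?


Phase shift from frequency and time delay:
phi = 360 * f * t_delay
    = 360 * 317.2 * 0.003977
    = 454.14 degrees
    mod 360 = 94.14 degrees

94.14 degrees


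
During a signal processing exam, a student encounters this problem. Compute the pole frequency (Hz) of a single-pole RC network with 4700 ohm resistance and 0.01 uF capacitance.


Cutoff frequency of a first-order RC filter:
fc = 1 / (2 * pi * R * C)
C = 0.01 uF = 1e-08 F
fc = 1 / (2 * pi * 4700 * 1e-08)
   = 1 / 0.00029530970943744
   = 3386.275385 Hz

3386.275385 Hz


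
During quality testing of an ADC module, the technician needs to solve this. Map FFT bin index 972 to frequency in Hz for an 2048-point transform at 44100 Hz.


Frequency of DFT bin k:
f_k = k * fs / N
    = 972 * 44100 / 2048
    = 42865200 / 2048
    = 20930.273 Hz

20930.273 Hz


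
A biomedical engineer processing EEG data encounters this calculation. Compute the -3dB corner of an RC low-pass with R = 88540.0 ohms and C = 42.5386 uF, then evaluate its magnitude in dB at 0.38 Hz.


Step 1 — cutoff frequency:
fc = 1 / (2*pi*R*C)
C = 42.5386 uF = 4.25386e-05 F
fc = 1 / (2*pi*88540.0*4.25386e-05)
   = 0.0422569 Hz

Step 2 — magnitude at f = 0.38 Hz:
|H(f)| = 1 / sqrt(1 + (f/fc)^2)
f/fc = 0.38 / 0.0422569 = 8.992614
|H| = 1 / sqrt(1 + 80.867107) = 0.1105211
|H|_dB = 20*log10(0.1105211) = -19.13 dB

fc = 0.0422569 Hz; |H(0.38 Hz)| = -19.13 dB


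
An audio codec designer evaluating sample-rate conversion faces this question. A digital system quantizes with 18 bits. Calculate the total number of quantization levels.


Number of quantization levels = 2^N
= 2^18
= 262144

262144


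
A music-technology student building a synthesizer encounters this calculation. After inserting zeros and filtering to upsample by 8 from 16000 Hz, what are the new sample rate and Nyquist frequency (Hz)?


Step 1 — output sample rate after interpolation by L:
fs_out = L * fs_in = 8 * 16000 = 128000 Hz

Step 2 — Nyquist frequency of the output stream:
f_Nyq = fs_out / 2 = 128000 / 2 = 64000.0 Hz

fs_out = 128000 Hz; f_Nyquist = 64000.0 Hz


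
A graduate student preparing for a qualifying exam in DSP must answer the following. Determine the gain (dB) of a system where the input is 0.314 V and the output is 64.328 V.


Voltage gain in dB:
G = 20 * log10(Vout / Vin)
  = 20 * log10(64.328 / 0.314)
  = 20 * log10(204.866242)
  = 20 * 2.31147
  = 46.23 dB

46.23 dB


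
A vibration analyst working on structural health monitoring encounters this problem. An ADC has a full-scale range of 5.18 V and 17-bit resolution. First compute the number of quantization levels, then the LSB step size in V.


Step 1 — number of quantization levels:
L = 2^N = 2^17 = 131072

Step 2 — LSB step size:
delta = Vfs / L
      = 5.18 / 131072
      = 3.952e-05 V

Levels = 131072; step size = 3.952e-05 V


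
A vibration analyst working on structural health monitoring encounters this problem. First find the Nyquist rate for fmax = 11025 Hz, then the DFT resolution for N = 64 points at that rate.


Step 1 — Nyquist sampling rate:
fs = 2 * fmax = 2 * 11025 = 22050 Hz

Step 2 — DFT bin spacing:
df = fs / N = 22050 / 64 = 344.5312 Hz

344.5312 Hz


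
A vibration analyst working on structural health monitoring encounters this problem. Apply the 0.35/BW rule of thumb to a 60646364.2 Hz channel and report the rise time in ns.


Rise time from bandwidth relationship:
tr = 0.35 / BW
   = 0.35 / 60646364.2
   = 5.771162124e-09 s
   = 5.7712 ns

5.7712 ns


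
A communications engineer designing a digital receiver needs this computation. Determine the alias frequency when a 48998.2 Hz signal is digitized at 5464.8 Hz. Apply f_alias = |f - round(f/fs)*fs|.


Compute the nearest integer multiple of fs to the signal:
n = round(48998.2 / 5464.8) = 9
f_alias = |48998.2 - 9 * 5464.8|
        = |48998.2 - 49183.2|
        = 185.0 Hz

185.0


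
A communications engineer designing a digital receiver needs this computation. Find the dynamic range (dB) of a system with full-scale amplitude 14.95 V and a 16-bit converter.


Dynamic range from full-scale to LSB:
V_min = V_max / 2^bits = 14.95 / 2^16
DR = 20 * log10(V_max / V_min)
   = 20 * log10(2^16)
   = 20 * 16 * log10(2)
   = 96.33 dB

96.33 dB


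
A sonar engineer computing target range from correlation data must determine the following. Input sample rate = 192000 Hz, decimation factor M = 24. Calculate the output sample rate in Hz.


Decimation reduces the sample rate:
fs_out = fs_in / M
       = 192000 / 24
       = 8000.0 Hz

8000.0 Hz


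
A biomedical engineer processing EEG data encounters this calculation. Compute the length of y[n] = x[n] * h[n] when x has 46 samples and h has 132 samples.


Linear convolution output length:
L = N + M - 1
  = 46 + 132 - 1
  = 177 samples

177


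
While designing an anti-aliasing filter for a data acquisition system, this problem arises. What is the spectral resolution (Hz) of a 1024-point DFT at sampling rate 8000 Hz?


DFT frequency resolution:
df = fs / N
   = 8000 / 1024
   = 7.8125 Hz

7.8125 Hz


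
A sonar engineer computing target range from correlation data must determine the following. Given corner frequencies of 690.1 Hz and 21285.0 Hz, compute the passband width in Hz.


Bandwidth is the difference of -3dB frequencies:
BW = f_high - f_low
   = 21285.0 - 690.1
   = 20594.9 Hz

20594.9 Hz


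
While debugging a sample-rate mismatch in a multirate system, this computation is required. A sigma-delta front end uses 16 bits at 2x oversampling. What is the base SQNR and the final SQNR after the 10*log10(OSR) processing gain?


Step 1 — baseline SQNR at Nyquist:
SQNR_base = 6.02*N + 1.76
          = 6.02*16 + 1.76
          = 98.08 dB

Step 2 — oversampling processing gain:
G = 10*log10(OSR) = 10*log10(2) = 3.01 dB

Step 3 — total:
SQNR_total = 98.08 + 3.01 = 101.09 dB

Base SQNR = 98.08 dB; oversampled SQNR = 101.09 dB


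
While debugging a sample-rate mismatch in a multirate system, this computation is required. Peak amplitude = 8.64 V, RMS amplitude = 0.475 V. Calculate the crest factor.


Crest factor is the ratio of peak to RMS:
CF = V_peak / V_rms
   = 8.64 / 0.475
   = 18.1895

18.1895


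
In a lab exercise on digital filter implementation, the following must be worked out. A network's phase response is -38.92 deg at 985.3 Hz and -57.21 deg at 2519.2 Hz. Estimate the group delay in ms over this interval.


Group delay from phase difference:
tau = -d(phi)/d(omega)
d(phi) = -18.29 deg = -0.319221 rad
d(omega) = 2*pi*(2519.2 - 985.3) = 9637.7779 rad/s
tau = -(-0.319221) / 9637.7779
    = 0.0331 ms

0.0331 ms


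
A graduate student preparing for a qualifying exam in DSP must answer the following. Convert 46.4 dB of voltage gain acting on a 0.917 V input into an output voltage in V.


Output voltage from dB gain:
V_out = V_in * 10^(gain_dB / 20)
      = 0.917 * 10^(46.4 / 20)
      = 0.917 * 208.929613
      = 191.5885 V

191.5885 V


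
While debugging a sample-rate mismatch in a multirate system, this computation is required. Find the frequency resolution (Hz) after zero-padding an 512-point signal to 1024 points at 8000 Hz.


Frequency resolution after zero-padding:
N_padded = 512 * 2 = 1024
df = fs / N_padded
   = 8000 / 1024
   = 7.8125 Hz

7.8125 Hz


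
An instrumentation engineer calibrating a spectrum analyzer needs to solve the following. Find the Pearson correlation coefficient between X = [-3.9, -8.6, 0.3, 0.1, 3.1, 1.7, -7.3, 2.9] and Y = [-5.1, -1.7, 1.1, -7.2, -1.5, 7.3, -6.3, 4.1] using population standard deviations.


Pearson correlation coefficient (population):
r = cov(X,Y) / (std(X) * std(Y))
Mean X = -1.4625, Mean Y = -1.1625
Cov(X,Y) = 10.769844
Std(X) = 4.277247, Std(Y) = 4.785117
r = 0.5262

0.5262


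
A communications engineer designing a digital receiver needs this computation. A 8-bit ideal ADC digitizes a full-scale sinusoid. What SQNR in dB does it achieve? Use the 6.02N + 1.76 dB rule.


Theoretical SNR for a full-scale sinusoid:
SNR = 6.02 * N + 1.76
    = 6.02 * 8 + 1.76
    = 48.16 + 1.76
    = 49.92 dB

49.92 dB


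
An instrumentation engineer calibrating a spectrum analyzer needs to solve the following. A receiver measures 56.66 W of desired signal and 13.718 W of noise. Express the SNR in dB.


SNR in decibels:
SNR = 10 * log10(Ps / Pn)
    = 10 * log10(56.66 / 13.718)
    = 10 * log10(4.1303)
    = 10 * 0.616
    = 6.16 dB

6.16 dB


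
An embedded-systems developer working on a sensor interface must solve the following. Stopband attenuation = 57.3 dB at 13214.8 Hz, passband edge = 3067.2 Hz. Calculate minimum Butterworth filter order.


Butterworth filter order formula:
n = log10(10^(A/10) - 1) / (2 * log10(f_stop/f_pass))
10^(57.3/10) - 1 = 537030.7964
f_stop/f_pass = 13214.8 / 3067.2 = 4.3084
n = 4.5167 -> ceil = 5

5


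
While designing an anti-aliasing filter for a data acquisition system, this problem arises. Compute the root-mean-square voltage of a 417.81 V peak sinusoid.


RMS voltage for a sinusoidal waveform:
V_rms = V_peak / sqrt(2)
      = 417.81 / 1.414214
      = 295.436 V

295.436 V


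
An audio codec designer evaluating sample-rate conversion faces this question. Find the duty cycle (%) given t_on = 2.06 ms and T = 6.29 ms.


Duty cycle as a percentage:
DC = (t_on / T) * 100
   = (2.06 / 6.29) * 100
   = 0.327504 * 100
   = 32.75 %

32.75 %


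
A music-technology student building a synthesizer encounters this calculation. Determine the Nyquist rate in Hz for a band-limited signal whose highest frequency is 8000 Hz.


The Nyquist rate is twice the maximum frequency component.
fs_min = 2 * fmax
      = 2 * 8000
      = 16000 Hz

16000


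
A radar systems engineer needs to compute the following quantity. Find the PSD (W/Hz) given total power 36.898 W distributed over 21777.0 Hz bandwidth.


Power spectral density:
PSD = P / BW
    = 36.898 / 21777.0
    = 0.00169436 W/Hz

0.00169436 W/Hz


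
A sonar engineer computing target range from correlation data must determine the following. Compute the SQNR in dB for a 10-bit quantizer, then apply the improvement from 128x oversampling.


Step 1 — baseline SQNR at Nyquist:
SQNR_base = 6.02*N + 1.76
          = 6.02*10 + 1.76
          = 61.96 dB

Step 2 — oversampling processing gain:
G = 10*log10(OSR) = 10*log10(128) = 21.07 dB

Step 3 — total:
SQNR_total = 61.96 + 21.07 = 83.03 dB

Base SQNR = 61.96 dB; oversampled SQNR = 83.03 dB


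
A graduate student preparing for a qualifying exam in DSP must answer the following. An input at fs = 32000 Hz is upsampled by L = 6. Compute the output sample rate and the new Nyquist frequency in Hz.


Step 1 — output sample rate after interpolation by L:
fs_out = L * fs_in = 6 * 32000 = 192000 Hz

Step 2 — Nyquist frequency of the output stream:
f_Nyq = fs_out / 2 = 192000 / 2 = 96000.0 Hz

fs_out = 192000 Hz; f_Nyquist = 96000.0 Hz


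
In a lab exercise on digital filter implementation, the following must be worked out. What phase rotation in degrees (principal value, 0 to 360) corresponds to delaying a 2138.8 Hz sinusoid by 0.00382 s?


Phase shift from frequency and time delay:
phi = 360 * f * t_delay
    = 360 * 2138.8 * 0.00382
    = 2941.28 degrees
    mod 360 = 61.28 degrees

61.28 degrees


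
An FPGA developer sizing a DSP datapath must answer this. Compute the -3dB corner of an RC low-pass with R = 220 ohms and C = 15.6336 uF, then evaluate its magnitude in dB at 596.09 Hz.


Step 1 — cutoff frequency:
fc = 1 / (2*pi*R*C)
C = 15.6336 uF = 1.56336e-05 F
fc = 1 / (2*pi*220*1.56336e-05)
   = 46.2742 Hz

Step 2 — magnitude at f = 596.09 Hz:
|H(f)| = 1 / sqrt(1 + (f/fc)^2)
f/fc = 596.09 / 46.2742 = 12.881692
|H| = 1 / sqrt(1 + 165.937989) = 0.0773967
|H|_dB = 20*log10(0.0773967) = -22.23 dB

fc = 46.2742 Hz; |H(596.09 Hz)| = -22.23 dB


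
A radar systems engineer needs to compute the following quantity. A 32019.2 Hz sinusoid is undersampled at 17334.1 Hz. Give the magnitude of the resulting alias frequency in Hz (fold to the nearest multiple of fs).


Compute the nearest integer multiple of fs to the signal:
n = round(32019.2 / 17334.1) = 2
f_alias = |32019.2 - 2 * 17334.1|
        = |32019.2 - 34668.2|
        = 2649.0 Hz

2649.0


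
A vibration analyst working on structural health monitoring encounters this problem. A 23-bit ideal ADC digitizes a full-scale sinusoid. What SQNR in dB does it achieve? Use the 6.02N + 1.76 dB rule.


Theoretical SNR for a full-scale sinusoid:
SNR = 6.02 * N + 1.76
    = 6.02 * 23 + 1.76
    = 138.46 + 1.76
    = 140.22 dB

140.22 dB


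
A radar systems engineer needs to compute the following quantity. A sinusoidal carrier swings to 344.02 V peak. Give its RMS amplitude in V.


RMS voltage for a sinusoidal waveform:
V_rms = V_peak / sqrt(2)
      = 344.02 / 1.414214
      = 243.259 V

243.259 V


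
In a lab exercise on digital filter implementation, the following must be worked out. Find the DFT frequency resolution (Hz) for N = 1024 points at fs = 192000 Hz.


DFT frequency resolution:
df = fs / N
   = 192000 / 1024
   = 187.5 Hz

187.5 Hz


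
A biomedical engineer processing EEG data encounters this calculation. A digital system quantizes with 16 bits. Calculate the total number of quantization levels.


Number of quantization levels = 2^N
= 2^16
= 65536

65536


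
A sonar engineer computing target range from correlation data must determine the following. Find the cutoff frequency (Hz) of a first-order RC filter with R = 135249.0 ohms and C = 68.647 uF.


Cutoff frequency of a first-order RC filter:
fc = 1 / (2 * pi * R * C)
C = 68.647 uF = 6.8647e-05 F
fc = 1 / (2 * pi * 135249.0 * 6.8647e-05)
   = 1 / 58.335845074188
   = 0.017142 Hz

0.017142 Hz


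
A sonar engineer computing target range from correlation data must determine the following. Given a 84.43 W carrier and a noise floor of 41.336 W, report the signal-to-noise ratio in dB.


SNR in decibels:
SNR = 10 * log10(Ps / Pn)
    = 10 * log10(84.43 / 41.336)
    = 10 * log10(2.0425)
    = 10 * 0.3102
    = 3.1 dB

3.1 dB


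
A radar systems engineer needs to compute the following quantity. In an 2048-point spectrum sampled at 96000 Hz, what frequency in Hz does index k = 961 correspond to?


Frequency of DFT bin k:
f_k = k * fs / N
    = 961 * 96000 / 2048
    = 92256000 / 2048
    = 45046.875 Hz

45046.875 Hz


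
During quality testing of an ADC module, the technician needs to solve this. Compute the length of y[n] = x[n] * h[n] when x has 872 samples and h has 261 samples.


Linear convolution output length:
L = N + M - 1
  = 872 + 261 - 1
  = 1132 samples

1132


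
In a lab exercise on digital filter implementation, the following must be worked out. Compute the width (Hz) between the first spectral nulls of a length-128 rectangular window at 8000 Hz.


Main lobe width for a rectangular window:
Width = 2 * fs / N
      = 2 * 8000 / 128
      = 16000 / 128
      = 125.0 Hz

125.0 Hz


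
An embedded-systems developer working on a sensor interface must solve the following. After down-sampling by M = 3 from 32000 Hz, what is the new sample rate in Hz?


Decimation reduces the sample rate:
fs_out = fs_in / M
       = 32000 / 3
       = 10666.6667 Hz

10666.6667 Hz


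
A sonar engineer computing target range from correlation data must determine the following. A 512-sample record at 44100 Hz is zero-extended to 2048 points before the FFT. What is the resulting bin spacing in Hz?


Frequency resolution after zero-padding:
N_padded = 512 * 4 = 2048
df = fs / N_padded
   = 44100 / 2048
   = 21.5332 Hz

21.5332 Hz


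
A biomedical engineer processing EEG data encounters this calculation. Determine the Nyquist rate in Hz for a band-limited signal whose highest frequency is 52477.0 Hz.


The Nyquist rate is twice the maximum frequency component.
fs_min = 2 * fmax
      = 2 * 52477.0
      = 104954.0 Hz

104954.0


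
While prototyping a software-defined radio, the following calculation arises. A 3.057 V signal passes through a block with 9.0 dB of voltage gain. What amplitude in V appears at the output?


Output voltage from dB gain:
V_out = V_in * 10^(gain_dB / 20)
      = 3.057 * 10^(9.0 / 20)
      = 3.057 * 2.818383
      = 8.6158 V

8.6158 V


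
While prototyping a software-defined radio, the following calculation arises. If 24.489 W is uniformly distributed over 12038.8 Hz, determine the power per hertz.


Power spectral density:
PSD = P / BW
    = 24.489 / 12038.8
    = 0.00203417 W/Hz

0.00203417 W/Hz


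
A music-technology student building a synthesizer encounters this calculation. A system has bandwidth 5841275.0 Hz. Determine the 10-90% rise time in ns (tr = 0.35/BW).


Rise time from bandwidth relationship:
tr = 0.35 / BW
   = 0.35 / 5841275.0
   = 5.991842534e-08 s
   = 59.9184 ns

59.9184 ns


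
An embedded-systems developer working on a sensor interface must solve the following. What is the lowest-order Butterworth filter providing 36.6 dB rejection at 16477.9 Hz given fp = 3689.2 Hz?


Butterworth filter order formula:
n = log10(10^(A/10) - 1) / (2 * log10(f_stop/f_pass))
10^(36.6/10) - 1 = 4569.8819
f_stop/f_pass = 16477.9 / 3689.2 = 4.4665
n = 2.8154 -> ceil = 3

3


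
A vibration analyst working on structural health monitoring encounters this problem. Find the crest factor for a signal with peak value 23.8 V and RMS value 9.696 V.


Crest factor is the ratio of peak to RMS:
CF = V_peak / V_rms
   = 23.8 / 9.696
   = 2.4546

2.4546


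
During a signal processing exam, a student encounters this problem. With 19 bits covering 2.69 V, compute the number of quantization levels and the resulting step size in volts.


Step 1 — number of quantization levels:
L = 2^N = 2^19 = 524288

Step 2 — LSB step size:
delta = Vfs / L
      = 2.69 / 524288
      = 5.13e-06 V

Levels = 524288; step size = 5.13e-06 V


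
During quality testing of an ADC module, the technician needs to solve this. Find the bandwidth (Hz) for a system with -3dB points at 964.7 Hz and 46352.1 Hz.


Bandwidth is the difference of -3dB frequencies:
BW = f_high - f_low
   = 46352.1 - 964.7
   = 45387.4 Hz

45387.4 Hz


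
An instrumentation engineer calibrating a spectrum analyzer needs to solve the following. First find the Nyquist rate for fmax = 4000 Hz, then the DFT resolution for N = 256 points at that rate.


Step 1 — Nyquist sampling rate:
fs = 2 * fmax = 2 * 4000 = 8000 Hz

Step 2 — DFT bin spacing:
df = fs / N = 8000 / 256 = 31.25 Hz

31.25 Hz


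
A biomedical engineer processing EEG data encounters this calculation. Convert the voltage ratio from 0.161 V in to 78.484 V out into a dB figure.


Voltage gain in dB:
G = 20 * log10(Vout / Vin)
  = 20 * log10(78.484 / 0.161)
  = 20 * log10(487.478261)
  = 20 * 2.687955
  = 53.76 dB

53.76 dB


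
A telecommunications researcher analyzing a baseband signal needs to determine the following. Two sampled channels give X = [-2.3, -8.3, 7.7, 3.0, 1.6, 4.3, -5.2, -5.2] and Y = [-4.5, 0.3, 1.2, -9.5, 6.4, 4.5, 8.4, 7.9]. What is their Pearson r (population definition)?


Pearson correlation coefficient (population):
r = cov(X,Y) / (std(X) * std(Y))
Mean X = -0.55, Mean Y = 1.8375
Cov(X,Y) = -7.310625
Std(X) = 5.18628, Std(Y) = 5.907609
r = -0.2386

-0.2386


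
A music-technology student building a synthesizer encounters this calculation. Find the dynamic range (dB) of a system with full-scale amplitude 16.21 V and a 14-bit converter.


Dynamic range from full-scale to LSB:
V_min = V_max / 2^bits = 16.21 / 2^14
DR = 20 * log10(V_max / V_min)
   = 20 * log10(2^14)
   = 20 * 14 * log10(2)
   = 84.29 dB

84.29 dB


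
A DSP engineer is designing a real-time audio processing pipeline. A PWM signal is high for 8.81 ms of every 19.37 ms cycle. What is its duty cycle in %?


Duty cycle as a percentage:
DC = (t_on / T) * 100
   = (8.81 / 19.37) * 100
   = 0.454827 * 100
   = 45.48 %

45.48 %


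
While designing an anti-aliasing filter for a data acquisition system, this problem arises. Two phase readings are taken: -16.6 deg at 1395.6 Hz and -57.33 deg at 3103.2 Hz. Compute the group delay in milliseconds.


Group delay from phase difference:
tau = -d(phi)/d(omega)
d(phi) = -40.73 deg = -0.710873 rad
d(omega) = 2*pi*(3103.2 - 1395.6) = 10729.1672 rad/s
tau = -(-0.710873) / 10729.1672
    = 0.0663 ms

0.0663 ms


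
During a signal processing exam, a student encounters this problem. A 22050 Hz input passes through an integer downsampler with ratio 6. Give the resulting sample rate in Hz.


Decimation reduces the sample rate:
fs_out = fs_in / M
       = 22050 / 6
       = 3675.0 Hz

3675.0 Hz


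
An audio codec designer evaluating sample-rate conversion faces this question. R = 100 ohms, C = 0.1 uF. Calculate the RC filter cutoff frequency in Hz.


Cutoff frequency of a first-order RC filter:
fc = 1 / (2 * pi * R * C)
C = 0.1 uF = 1e-07 F
fc = 1 / (2 * pi * 100 * 1e-07)
   = 1 / 6.2831853071796e-05
   = 15915.494309 Hz

15915.494309 Hz


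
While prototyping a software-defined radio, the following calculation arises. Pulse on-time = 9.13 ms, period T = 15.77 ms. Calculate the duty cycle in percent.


Duty cycle as a percentage:
DC = (t_on / T) * 100
   = (9.13 / 15.77) * 100
   = 0.578947 * 100
   = 57.89 %

57.89 %


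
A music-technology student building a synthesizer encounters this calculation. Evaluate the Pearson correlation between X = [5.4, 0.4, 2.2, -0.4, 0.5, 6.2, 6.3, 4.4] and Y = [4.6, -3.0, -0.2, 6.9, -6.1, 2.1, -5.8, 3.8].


Pearson correlation coefficient (population):
r = cov(X,Y) / (std(X) * std(Y))
Mean X = 3.125, Mean Y = 0.2875
Cov(X,Y) = 0.425313
Std(X) = 2.596512, Std(Y) = 4.566847
r = 0.0359

0.0359


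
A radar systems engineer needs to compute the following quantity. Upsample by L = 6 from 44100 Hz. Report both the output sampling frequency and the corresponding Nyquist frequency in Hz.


Step 1 — output sample rate after interpolation by L:
fs_out = L * fs_in = 6 * 44100 = 264600 Hz

Step 2 — Nyquist frequency of the output stream:
f_Nyq = fs_out / 2 = 264600 / 2 = 132300.0 Hz

fs_out = 264600 Hz; f_Nyquist = 132300.0 Hz


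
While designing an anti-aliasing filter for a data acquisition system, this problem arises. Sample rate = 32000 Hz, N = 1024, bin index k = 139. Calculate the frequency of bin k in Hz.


Frequency of DFT bin k:
f_k = k * fs / N
    = 139 * 32000 / 1024
    = 4448000 / 1024
    = 4343.75 Hz

4343.75 Hz


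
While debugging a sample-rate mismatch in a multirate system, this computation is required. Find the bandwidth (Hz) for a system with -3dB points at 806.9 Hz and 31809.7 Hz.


Bandwidth is the difference of -3dB frequencies:
BW = f_high - f_low
   = 31809.7 - 806.9
   = 31002.8 Hz

31002.8 Hz


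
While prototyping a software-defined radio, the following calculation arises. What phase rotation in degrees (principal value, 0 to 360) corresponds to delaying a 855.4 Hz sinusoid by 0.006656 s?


Phase shift from frequency and time delay:
phi = 360 * f * t_delay
    = 360 * 855.4 * 0.006656
    = 2049.68 degrees
    mod 360 = 249.68 degrees

249.68 degrees


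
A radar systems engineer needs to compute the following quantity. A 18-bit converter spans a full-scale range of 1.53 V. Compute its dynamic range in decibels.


Dynamic range from full-scale to LSB:
V_min = V_max / 2^bits = 1.53 / 2^18
DR = 20 * log10(V_max / V_min)
   = 20 * log10(2^18)
   = 20 * 18 * log10(2)
   = 108.37 dB

108.37 dB


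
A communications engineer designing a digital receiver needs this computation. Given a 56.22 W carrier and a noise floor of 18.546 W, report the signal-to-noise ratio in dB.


SNR in decibels:
SNR = 10 * log10(Ps / Pn)
    = 10 * log10(56.22 / 18.546)
    = 10 * log10(3.0314)
    = 10 * 0.4816
    = 4.82 dB

4.82 dB


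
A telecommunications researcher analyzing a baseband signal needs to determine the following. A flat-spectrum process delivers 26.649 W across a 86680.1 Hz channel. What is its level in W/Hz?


Power spectral density:
PSD = P / BW
    = 26.649 / 86680.1
    = 0.00030744 W/Hz

0.00030744 W/Hz


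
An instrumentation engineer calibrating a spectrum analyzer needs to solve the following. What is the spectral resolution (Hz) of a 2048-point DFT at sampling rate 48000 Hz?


DFT frequency resolution:
df = fs / N
   = 48000 / 2048
   = 23.4375 Hz

23.4375 Hz


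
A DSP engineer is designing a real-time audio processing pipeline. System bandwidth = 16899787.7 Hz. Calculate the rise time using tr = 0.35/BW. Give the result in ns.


Rise time from bandwidth relationship:
tr = 0.35 / BW
   = 0.35 / 16899787.7
   = 2.071031934e-08 s
   = 20.7103 ns

20.7103 ns


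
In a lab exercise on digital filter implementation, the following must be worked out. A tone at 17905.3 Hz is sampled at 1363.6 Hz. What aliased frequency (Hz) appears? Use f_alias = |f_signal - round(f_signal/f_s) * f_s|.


Compute the nearest integer multiple of fs to the signal:
n = round(17905.3 / 1363.6) = 13
f_alias = |17905.3 - 13 * 1363.6|
        = |17905.3 - 17726.8|
        = 178.5 Hz

178.5


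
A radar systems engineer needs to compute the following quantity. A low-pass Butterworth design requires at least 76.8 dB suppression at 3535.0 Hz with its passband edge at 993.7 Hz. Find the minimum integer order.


Butterworth filter order formula:
n = log10(10^(A/10) - 1) / (2 * log10(f_stop/f_pass))
10^(76.8/10) - 1 = 47863008.2323
f_stop/f_pass = 3535.0 / 993.7 = 3.5574
n = 6.9675 -> ceil = 7

7


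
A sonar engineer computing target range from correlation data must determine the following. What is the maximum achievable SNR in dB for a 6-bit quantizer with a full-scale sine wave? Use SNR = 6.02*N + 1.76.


Theoretical SNR for a full-scale sinusoid:
SNR = 6.02 * N + 1.76
    = 6.02 * 6 + 1.76
    = 36.12 + 1.76
    = 37.88 dB

37.88 dB


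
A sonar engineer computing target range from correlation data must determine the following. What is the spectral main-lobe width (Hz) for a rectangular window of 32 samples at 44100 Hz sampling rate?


Main lobe width for a rectangular window:
Width = 2 * fs / N
      = 2 * 44100 / 32
      = 88200 / 32
      = 2756.25 Hz

2756.25 Hz


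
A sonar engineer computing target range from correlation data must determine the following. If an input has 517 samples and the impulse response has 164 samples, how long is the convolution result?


Linear convolution output length:
L = N + M - 1
  = 517 + 164 - 1
  = 680 samples

680


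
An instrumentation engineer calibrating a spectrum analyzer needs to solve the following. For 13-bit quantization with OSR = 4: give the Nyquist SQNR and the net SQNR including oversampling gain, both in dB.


Step 1 — baseline SQNR at Nyquist:
SQNR_base = 6.02*N + 1.76
          = 6.02*13 + 1.76
          = 80.02 dB

Step 2 — oversampling processing gain:
G = 10*log10(OSR) = 10*log10(4) = 6.02 dB

Step 3 — total:
SQNR_total = 80.02 + 6.02 = 86.04 dB

Base SQNR = 80.02 dB; oversampled SQNR = 86.04 dB


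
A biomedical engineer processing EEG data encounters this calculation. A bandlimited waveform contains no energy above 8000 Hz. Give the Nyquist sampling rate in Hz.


The Nyquist rate is twice the maximum frequency component.
fs_min = 2 * fmax
      = 2 * 8000
      = 16000 Hz

16000


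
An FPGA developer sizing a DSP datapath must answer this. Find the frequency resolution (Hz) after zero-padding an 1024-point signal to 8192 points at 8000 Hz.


Frequency resolution after zero-padding:
N_padded = 1024 * 8 = 8192
df = fs / N_padded
   = 8000 / 8192
   = 0.9766 Hz

0.9766 Hz


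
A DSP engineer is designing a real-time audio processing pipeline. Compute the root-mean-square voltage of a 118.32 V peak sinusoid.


RMS voltage for a sinusoidal waveform:
V_rms = V_peak / sqrt(2)
      = 118.32 / 1.414214
      = 83.665 V

83.665 V


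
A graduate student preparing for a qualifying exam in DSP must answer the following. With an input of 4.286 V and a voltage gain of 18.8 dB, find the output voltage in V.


Output voltage from dB gain:
V_out = V_in * 10^(gain_dB / 20)
      = 4.286 * 10^(18.8 / 20)
      = 4.286 * 8.709636
      = 37.3295 V

37.3295 V


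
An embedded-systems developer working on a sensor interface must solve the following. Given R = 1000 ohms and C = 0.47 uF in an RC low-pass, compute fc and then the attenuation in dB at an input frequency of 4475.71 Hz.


Step 1 — cutoff frequency:
fc = 1 / (2*pi*R*C)
C = 0.47 uF = 4.7e-07 F
fc = 1 / (2*pi*1000*4.7e-07)
   = 338.628 Hz

Step 2 — magnitude at f = 4475.71 Hz:
|H(f)| = 1 / sqrt(1 + (f/fc)^2)
f/fc = 4475.71 / 338.628 = 13.217188
|H| = 1 / sqrt(1 + 174.694059) = 0.0754434
|H|_dB = 20*log10(0.0754434) = -22.45 dB

fc = 338.628 Hz; |H(4475.71 Hz)| = -22.45 dB


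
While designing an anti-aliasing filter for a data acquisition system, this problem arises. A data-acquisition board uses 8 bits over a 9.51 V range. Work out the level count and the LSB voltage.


Step 1 — number of quantization levels:
L = 2^N = 2^8 = 256

Step 2 — LSB step size:
delta = Vfs / L
      = 9.51 / 256
      = 0.03714844 V

Levels = 256; step size = 0.03714844 V


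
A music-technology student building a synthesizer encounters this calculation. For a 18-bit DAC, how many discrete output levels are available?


Number of quantization levels = 2^N
= 2^18
= 262144

262144


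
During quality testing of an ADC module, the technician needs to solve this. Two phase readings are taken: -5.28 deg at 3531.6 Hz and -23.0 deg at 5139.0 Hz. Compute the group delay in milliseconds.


Group delay from phase difference:
tau = -d(phi)/d(omega)
d(phi) = -17.72 deg = -0.309272 rad
d(omega) = 2*pi*(5139.0 - 3531.6) = 10099.5921 rad/s
tau = -(-0.309272) / 10099.5921
    = 0.0306 ms

0.0306 ms


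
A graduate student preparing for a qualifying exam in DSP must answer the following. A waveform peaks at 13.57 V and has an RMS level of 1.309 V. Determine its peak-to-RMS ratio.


Crest factor is the ratio of peak to RMS:
CF = V_peak / V_rms
   = 13.57 / 1.309
   = 10.3667

10.3667


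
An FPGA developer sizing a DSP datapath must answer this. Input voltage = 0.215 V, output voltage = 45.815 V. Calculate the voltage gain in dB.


Voltage gain in dB:
G = 20 * log10(Vout / Vin)
  = 20 * log10(45.815 / 0.215)
  = 20 * log10(213.093023)
  = 20 * 2.328569
  = 46.57 dB

46.57 dB


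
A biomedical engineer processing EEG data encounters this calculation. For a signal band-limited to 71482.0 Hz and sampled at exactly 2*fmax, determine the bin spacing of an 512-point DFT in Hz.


Step 1 — Nyquist sampling rate:
fs = 2 * fmax = 2 * 71482.0 = 142964.0 Hz

Step 2 — DFT bin spacing:
df = fs / N = 142964.0 / 512 = 279.2266 Hz

279.2266 Hz


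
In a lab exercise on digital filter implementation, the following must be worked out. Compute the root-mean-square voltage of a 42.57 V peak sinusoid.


RMS voltage for a sinusoidal waveform:
V_rms = V_peak / sqrt(2)
      = 42.57 / 1.414214
      = 30.102 V

30.102 V


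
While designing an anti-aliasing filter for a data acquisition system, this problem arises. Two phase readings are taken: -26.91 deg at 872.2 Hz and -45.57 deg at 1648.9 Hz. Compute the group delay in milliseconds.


Group delay from phase difference:
tau = -d(phi)/d(omega)
d(phi) = -18.66 deg = -0.325678 rad
d(omega) = 2*pi*(1648.9 - 872.2) = 4880.15 rad/s
tau = -(-0.325678) / 4880.15
    = 0.0667 ms

0.0667 ms


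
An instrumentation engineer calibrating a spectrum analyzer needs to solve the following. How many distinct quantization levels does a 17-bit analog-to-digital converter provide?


Number of quantization levels = 2^N
= 2^17
= 131072

131072


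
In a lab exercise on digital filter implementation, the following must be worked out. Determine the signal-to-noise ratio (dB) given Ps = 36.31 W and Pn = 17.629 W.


SNR in decibels:
SNR = 10 * log10(Ps / Pn)
    = 10 * log10(36.31 / 17.629)
    = 10 * log10(2.0597)
    = 10 * 0.3138
    = 3.14 dB

3.14 dB


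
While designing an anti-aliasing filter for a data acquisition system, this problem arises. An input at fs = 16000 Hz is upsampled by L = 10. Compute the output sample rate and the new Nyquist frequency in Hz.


Step 1 — output sample rate after interpolation by L:
fs_out = L * fs_in = 10 * 16000 = 160000 Hz

Step 2 — Nyquist frequency of the output stream:
f_Nyq = fs_out / 2 = 160000 / 2 = 80000.0 Hz

fs_out = 160000 Hz; f_Nyquist = 80000.0 Hz


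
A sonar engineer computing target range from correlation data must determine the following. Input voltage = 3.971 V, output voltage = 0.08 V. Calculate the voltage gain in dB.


Voltage gain in dB:
G = 20 * log10(Vout / Vin)
  = 20 * log10(0.08 / 3.971)
  = 20 * log10(0.020146)
  = 20 * -1.69581
  = -33.92 dB

-33.92 dB


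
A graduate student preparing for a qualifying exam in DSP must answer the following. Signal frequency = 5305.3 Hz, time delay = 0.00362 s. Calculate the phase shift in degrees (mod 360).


Phase shift from frequency and time delay:
phi = 360 * f * t_delay
    = 360 * 5305.3 * 0.00362
    = 6913.87 degrees
    mod 360 = 73.87 degrees

73.87 degrees


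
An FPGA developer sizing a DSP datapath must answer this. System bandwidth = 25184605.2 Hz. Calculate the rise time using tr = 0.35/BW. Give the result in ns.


Rise time from bandwidth relationship:
tr = 0.35 / BW
   = 0.35 / 25184605.2
   = 1.389737886e-08 s
   = 13.8974 ns

13.8974 ns


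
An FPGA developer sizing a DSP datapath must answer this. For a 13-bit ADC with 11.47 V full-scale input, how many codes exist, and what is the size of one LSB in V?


Step 1 — number of quantization levels:
L = 2^N = 2^13 = 8192

Step 2 — LSB step size:
delta = Vfs / L
      = 11.47 / 8192
      = 0.00140015 V

Levels = 8192; step size = 0.00140015 V


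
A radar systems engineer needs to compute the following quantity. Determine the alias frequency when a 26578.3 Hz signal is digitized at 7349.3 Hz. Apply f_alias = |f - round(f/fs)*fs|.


Compute the nearest integer multiple of fs to the signal:
n = round(26578.3 / 7349.3) = 4
f_alias = |26578.3 - 4 * 7349.3|
        = |26578.3 - 29397.2|
        = 2818.9 Hz

2818.9


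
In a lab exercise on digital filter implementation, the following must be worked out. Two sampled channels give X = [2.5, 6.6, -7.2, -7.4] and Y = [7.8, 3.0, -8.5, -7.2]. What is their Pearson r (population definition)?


Pearson correlation coefficient (population):
r = cov(X,Y) / (std(X) * std(Y))
Mean X = -1.375, Mean Y = -1.225
Cov(X,Y) = 36.760625
Std(X) = 6.100154, Std(Y) = 6.854333
r = 0.8792

0.8792


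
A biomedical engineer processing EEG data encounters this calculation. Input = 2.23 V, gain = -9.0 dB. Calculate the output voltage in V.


Output voltage from dB gain:
V_out = V_in * 10^(gain_dB / 20)
      = 2.23 * 10^(-9.0 / 20)
      = 2.23 * 0.354813
      = 0.7912 V

0.7912 V


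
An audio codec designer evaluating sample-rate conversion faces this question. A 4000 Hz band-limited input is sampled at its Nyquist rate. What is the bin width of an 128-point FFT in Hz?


Step 1 — Nyquist sampling rate:
fs = 2 * fmax = 2 * 4000 = 8000 Hz

Step 2 — DFT bin spacing:
df = fs / N = 8000 / 128 = 62.5 Hz

62.5 Hz


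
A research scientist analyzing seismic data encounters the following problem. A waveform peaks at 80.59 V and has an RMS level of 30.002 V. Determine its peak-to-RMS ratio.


Crest factor is the ratio of peak to RMS:
CF = V_peak / V_rms
   = 80.59 / 30.002
   = 2.6862

2.6862


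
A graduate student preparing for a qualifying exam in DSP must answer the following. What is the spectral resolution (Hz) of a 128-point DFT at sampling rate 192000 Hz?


DFT frequency resolution:
df = fs / N
   = 192000 / 128
   = 1500.0 Hz

1500.0 Hz


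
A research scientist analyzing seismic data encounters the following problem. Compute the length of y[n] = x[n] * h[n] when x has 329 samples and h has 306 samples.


Linear convolution output length:
L = N + M - 1
  = 329 + 306 - 1
  = 634 samples

634


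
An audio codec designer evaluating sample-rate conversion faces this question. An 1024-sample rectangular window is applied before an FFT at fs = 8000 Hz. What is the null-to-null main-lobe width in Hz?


Main lobe width for a rectangular window:
Width = 2 * fs / N
      = 2 * 8000 / 1024
      = 16000 / 1024
      = 15.625 Hz

15.625 Hz


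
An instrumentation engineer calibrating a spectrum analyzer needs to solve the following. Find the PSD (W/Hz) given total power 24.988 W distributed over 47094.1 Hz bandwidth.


Power spectral density:
PSD = P / BW
    = 24.988 / 47094.1
    = 0.0005306 W/Hz

0.0005306 W/Hz


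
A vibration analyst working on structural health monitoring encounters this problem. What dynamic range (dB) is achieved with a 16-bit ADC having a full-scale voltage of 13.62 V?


Dynamic range from full-scale to LSB:
V_min = V_max / 2^bits = 13.62 / 2^16
DR = 20 * log10(V_max / V_min)
   = 20 * log10(2^16)
   = 20 * 16 * log10(2)
   = 96.33 dB

96.33 dB


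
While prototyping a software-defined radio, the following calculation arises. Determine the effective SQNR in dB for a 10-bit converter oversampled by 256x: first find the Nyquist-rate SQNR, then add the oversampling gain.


Step 1 — baseline SQNR at Nyquist:
SQNR_base = 6.02*N + 1.76
          = 6.02*10 + 1.76
          = 61.96 dB

Step 2 — oversampling processing gain:
G = 10*log10(OSR) = 10*log10(256) = 24.08 dB

Step 3 — total:
SQNR_total = 61.96 + 24.08 = 86.04 dB

Base SQNR = 61.96 dB; oversampled SQNR = 86.04 dB


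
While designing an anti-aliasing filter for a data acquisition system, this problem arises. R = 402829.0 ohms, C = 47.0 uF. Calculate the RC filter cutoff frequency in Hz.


Cutoff frequency of a first-order RC filter:
fc = 1 / (2 * pi * R * C)
C = 47.0 uF = 4.7e-05 F
fc = 1 / (2 * pi * 402829.0 * 4.7e-05)
   = 1 / 118.95931494297
   = 0.008406 Hz

0.008406 Hz


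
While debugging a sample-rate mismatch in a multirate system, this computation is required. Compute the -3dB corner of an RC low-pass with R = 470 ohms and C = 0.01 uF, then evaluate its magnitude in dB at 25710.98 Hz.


Step 1 — cutoff frequency:
fc = 1 / (2*pi*R*C)
C = 0.01 uF = 1e-08 F
fc = 1 / (2*pi*470*1e-08)
   = 33862.754 Hz

Step 2 — magnitude at f = 25710.98 Hz:
|H(f)| = 1 / sqrt(1 + (f/fc)^2)
f/fc = 25710.98 / 33862.754 = 0.75927
|H| = 1 / sqrt(1 + 0.576491) = 0.7964422
|H|_dB = 20*log10(0.7964422) = -1.98 dB

fc = 33862.754 Hz; |H(25710.98 Hz)| = -1.98 dB


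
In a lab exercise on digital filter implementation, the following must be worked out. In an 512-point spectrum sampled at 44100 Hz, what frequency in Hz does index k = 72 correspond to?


Frequency of DFT bin k:
f_k = k * fs / N
    = 72 * 44100 / 512
    = 3175200 / 512
    = 6201.562 Hz

6201.562 Hz


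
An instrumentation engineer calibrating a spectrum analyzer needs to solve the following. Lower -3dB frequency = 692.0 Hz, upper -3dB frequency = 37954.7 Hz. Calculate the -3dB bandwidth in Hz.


Bandwidth is the difference of -3dB frequencies:
BW = f_high - f_low
   = 37954.7 - 692.0
   = 37262.7 Hz

37262.7 Hz


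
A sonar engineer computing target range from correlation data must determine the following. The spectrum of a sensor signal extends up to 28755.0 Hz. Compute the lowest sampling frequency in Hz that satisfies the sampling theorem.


The Nyquist rate is twice the maximum frequency component.
fs_min = 2 * fmax
      = 2 * 28755.0
      = 57510.0 Hz

57510.0
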